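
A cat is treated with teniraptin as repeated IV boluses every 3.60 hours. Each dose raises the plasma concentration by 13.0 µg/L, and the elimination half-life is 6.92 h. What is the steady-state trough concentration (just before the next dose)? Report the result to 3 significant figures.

29.9 µg/L

k = ln 2 / 6.92 = 0.1002 h⁻¹
Fraction remaining after one interval: e^(−kτ) = e^(−0.1002 × 3.60) = 0.6973
R = 1 / (1 − 0.6973) = 3.303
Css,max = 13.0 × 3.303 = 42.94 µg/L
Css,min = Css,max × e^(−kτ) = 42.94 × 0.6973 ≈ 29.9 µg/L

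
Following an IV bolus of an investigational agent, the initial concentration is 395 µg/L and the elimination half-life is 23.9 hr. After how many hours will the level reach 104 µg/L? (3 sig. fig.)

k = ln 2 / 23.9 = 0.02900 hr⁻¹
C(t) = C₀ e^(−kt)  ⇒  t = ln(C₀/C) / k
t = ln(395/104) / 0.02900 = 1.334 / 0.02900 ≈ 46.0 hours

46.0 hours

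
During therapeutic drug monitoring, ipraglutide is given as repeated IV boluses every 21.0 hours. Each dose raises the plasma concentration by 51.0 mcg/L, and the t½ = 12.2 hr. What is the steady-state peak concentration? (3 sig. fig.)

73.2 mcg/L

k = ln 2 / 12.2 = 0.05682 hr⁻¹
Fraction remaining after one interval: e^(−kτ) = e^(−0.05682 × 21.0) = 0.3033
R = 1 / (1 − 0.3033) = 1.435
Css,max = 51.0 × 1.435 ≈ 73.2 mcg/L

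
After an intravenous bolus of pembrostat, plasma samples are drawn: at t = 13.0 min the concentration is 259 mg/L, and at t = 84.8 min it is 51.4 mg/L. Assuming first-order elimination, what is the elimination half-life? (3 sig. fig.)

k = ln(C₁/C₂) / (t₂ − t₁) = ln(259/51.4) / (84.8 − 13.0)
  = 1.617 / 71.80 = 0.02252 min⁻¹
t½ = ln 2 / k = ln 2 / 0.02252 ≈ 30.8 minutes

30.8 minutes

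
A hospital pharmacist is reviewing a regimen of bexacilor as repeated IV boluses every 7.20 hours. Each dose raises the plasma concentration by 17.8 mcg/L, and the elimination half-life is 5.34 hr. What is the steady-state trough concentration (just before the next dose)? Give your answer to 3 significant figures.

k = ln 2 / 5.34 = 0.1298 hr⁻¹
Fraction remaining after one interval: e^(−kτ) = e^(−0.1298 × 7.20) = 0.3928
R = 1 / (1 − 0.3928) = 1.647
Css,max = 17.8 × 1.647 = 29.31 mcg/L
Css,min = Css,max × e^(−kτ) = 29.31 × 0.3928 ≈ 11.5 mcg/L

11.5 mcg/L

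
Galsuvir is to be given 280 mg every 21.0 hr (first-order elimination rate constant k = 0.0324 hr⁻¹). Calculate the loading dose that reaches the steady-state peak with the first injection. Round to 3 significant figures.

Accumulation ratio R = 1 / (1 − e^(−kτ)) = 1 / (1 − e^(−0.03240×21.0)) = 1 / (1 − 0.5064) = 2.026
Loading dose = maintenance dose × R = 280 × 2.026 ≈ 567 mg

567 mg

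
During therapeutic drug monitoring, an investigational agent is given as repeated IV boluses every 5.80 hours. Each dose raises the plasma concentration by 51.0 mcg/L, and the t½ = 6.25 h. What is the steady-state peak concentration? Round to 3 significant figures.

108 mcg/L

k = ln 2 / 6.25 = 0.1109 h⁻¹
Fraction remaining after one interval: e^(−kτ) = e^(−0.1109 × 5.80) = 0.5256
R = 1 / (1 − 0.5256) = 2.108
Css,max = 51.0 × 2.108 ≈ 108 mcg/L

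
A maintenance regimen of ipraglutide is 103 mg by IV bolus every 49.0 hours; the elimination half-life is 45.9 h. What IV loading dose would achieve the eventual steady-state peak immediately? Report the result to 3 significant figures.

197 mg

k = ln 2 / 45.9 = 0.01510 h⁻¹
Accumulation ratio R = 1 / (1 − e^(−kτ)) = 1 / (1 − e^(−0.01510×49.0)) = 1 / (1 − 0.4771) = 1.913
Loading dose = maintenance dose × R = 103 × 1.913 ≈ 197 mg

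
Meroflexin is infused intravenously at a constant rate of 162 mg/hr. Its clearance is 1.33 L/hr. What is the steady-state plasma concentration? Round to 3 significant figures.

122 mg/L

Css = infusion rate / CL = 162 / 1.33 ≈ 122 mg/L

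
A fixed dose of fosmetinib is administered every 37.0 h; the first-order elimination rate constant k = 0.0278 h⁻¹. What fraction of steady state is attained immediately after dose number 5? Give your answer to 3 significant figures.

f_n = 1 − e^(−nkτ) = 1 − e^(−5 × 0.02780 × 37.0) = 1 − e^(−5.143) = 1 − 0.005840 ≈ 0.994

0.994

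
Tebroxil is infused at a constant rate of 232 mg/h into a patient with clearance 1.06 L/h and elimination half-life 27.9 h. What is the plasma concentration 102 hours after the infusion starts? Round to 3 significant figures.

Css = rate / CL = 232 / 1.06 = 218.9 µg/mL
k = ln 2 / 27.9 = 0.02484 h⁻¹
C(t) = Css (1 − e^(−kt)) = 218.9 × (1 − e^(−2.534)) = 218.9 × 0.9207 ≈ 202 µg/mL

202 µg/mL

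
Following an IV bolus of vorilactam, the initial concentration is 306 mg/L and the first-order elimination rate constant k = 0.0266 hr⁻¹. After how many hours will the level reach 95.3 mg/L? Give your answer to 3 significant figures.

C(t) = C₀ e^(−kt)  ⇒  t = ln(C₀/C) / k
t = ln(306/95.3) / 0.02660 = 1.167 / 0.02660 ≈ 43.9 hours

43.9 hours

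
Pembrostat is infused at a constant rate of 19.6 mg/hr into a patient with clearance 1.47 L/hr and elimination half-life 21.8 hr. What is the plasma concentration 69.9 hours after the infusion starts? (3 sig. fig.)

11.9 mg/L

Css = rate / CL = 19.6 / 1.47 = 13.33 mg/L
k = ln 2 / 21.8 = 0.03180 hr⁻¹
C(t) = Css (1 − e^(−kt)) = 13.33 × (1 − e^(−2.223)) = 13.33 × 0.8917 ≈ 11.9 mg/L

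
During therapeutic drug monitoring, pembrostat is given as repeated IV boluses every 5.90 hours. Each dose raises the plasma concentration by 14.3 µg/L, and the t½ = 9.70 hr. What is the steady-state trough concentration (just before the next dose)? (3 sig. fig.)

k = ln 2 / 9.70 = 0.07146 hr⁻¹
Fraction remaining after one interval: e^(−kτ) = e^(−0.07146 × 5.90) = 0.6560
R = 1 / (1 − 0.6560) = 2.907
Css,max = 14.3 × 2.907 = 41.57 µg/L
Css,min = Css,max × e^(−kτ) = 41.57 × 0.6560 ≈ 27.3 µg/L

27.3 µg/L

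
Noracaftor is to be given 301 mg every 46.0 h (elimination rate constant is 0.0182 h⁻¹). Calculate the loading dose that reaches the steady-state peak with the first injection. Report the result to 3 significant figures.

Accumulation ratio R = 1 / (1 − e^(−kτ)) = 1 / (1 − e^(−0.01820×46.0)) = 1 / (1 − 0.4329) = 1.763
Loading dose = maintenance dose × R = 301 × 1.763 ≈ 531 mg

531 mg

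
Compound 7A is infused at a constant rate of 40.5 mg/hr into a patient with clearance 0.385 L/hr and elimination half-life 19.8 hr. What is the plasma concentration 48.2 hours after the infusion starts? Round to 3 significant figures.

Css = rate / CL = 40.5 / 0.385 = 105.2 mg/L
k = ln 2 / 19.8 = 0.03501 hr⁻¹
C(t) = Css (1 − e^(−kt)) = 105.2 × (1 − e^(−1.687)) = 105.2 × 0.8150 ≈ 85.7 mg/L

85.7 mg/L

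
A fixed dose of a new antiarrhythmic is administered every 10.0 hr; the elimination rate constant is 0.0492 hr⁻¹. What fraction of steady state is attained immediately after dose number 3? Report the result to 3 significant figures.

f_n = 1 − e^(−nkτ) = 1 − e^(−3 × 0.04920 × 10.0) = 1 − e^(−1.476) = 1 − 0.2286 ≈ 0.771

0.771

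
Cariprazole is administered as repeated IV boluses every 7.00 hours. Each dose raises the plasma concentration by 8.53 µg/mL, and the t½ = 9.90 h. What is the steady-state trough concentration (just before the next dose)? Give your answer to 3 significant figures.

13.5 µg/mL

k = ln 2 / 9.90 = 0.07001 h⁻¹
Fraction remaining after one interval: e^(−kτ) = e^(−0.07001 × 7.00) = 0.6126
R = 1 / (1 − 0.6126) = 2.581
Css,max = 8.53 × 2.581 = 22.02 µg/mL
Css,min = Css,max × e^(−kτ) = 22.02 × 0.6126 ≈ 13.5 µg/mL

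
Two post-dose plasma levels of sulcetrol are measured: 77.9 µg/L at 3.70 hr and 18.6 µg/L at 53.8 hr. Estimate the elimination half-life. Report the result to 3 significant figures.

k = ln(C₁/C₂) / (t₂ − t₁) = ln(77.9/18.6) / (53.8 − 3.70)
  = 1.432 / 50.10 = 0.02859 hr⁻¹
t½ = ln 2 / k = ln 2 / 0.02859 ≈ 24.2 hours

24.2 hours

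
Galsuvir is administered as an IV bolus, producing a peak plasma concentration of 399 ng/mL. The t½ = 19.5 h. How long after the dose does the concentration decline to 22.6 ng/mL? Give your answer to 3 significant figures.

80.8 hours

k = ln 2 / 19.5 = 0.03555 h⁻¹
C(t) = C₀ e^(−kt)  ⇒  t = ln(C₀/C) / k
t = ln(399/22.6) / 0.03555 = 2.871 / 0.03555 ≈ 80.8 hours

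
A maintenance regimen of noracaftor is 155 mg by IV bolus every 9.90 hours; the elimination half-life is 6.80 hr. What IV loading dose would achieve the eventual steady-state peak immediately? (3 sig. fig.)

k = ln 2 / 6.80 = 0.1019 hr⁻¹
Accumulation ratio R = 1 / (1 − e^(−kτ)) = 1 / (1 − e^(−0.1019×9.90)) = 1 / (1 − 0.3645) = 1.574
Loading dose = maintenance dose × R = 155 × 1.574 ≈ 244 mg

244 mg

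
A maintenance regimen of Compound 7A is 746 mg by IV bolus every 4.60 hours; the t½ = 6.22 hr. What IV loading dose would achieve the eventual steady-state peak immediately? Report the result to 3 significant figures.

k = ln 2 / 6.22 = 0.1114 hr⁻¹
Accumulation ratio R = 1 / (1 − e^(−kτ)) = 1 / (1 − e^(−0.1114×4.60)) = 1 / (1 − 0.5989) = 2.493
Loading dose = maintenance dose × R = 746 × 2.493 ≈ 1860 mg

1860 mg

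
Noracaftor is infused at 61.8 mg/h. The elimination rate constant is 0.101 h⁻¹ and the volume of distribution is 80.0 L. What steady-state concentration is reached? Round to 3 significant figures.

CL = k · V = 0.101 × 80.0 = 8.080 L/h
Css = rate / CL = 61.8 / 8.080 ≈ 7.65 mg/L

7.65 mg/L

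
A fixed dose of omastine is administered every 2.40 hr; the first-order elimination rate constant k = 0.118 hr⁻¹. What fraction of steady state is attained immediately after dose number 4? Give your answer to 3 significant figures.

0.678

f_n = 1 − e^(−nkτ) = 1 − e^(−4 × 0.1180 × 2.40) = 1 − e^(−1.133) = 1 − 0.3221 ≈ 0.678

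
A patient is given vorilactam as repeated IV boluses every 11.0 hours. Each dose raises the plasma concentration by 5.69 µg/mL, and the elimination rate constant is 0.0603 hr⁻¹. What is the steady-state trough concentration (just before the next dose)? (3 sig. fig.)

6.05 µg/mL

Fraction remaining after one interval: e^(−kτ) = e^(−0.06030 × 11.0) = 0.5151
R = 1 / (1 − 0.5151) = 2.062
Css,max = 5.69 × 2.062 = 11.74 µg/mL
Css,min = Css,max × e^(−kτ) = 11.74 × 0.5151 ≈ 6.05 µg/mL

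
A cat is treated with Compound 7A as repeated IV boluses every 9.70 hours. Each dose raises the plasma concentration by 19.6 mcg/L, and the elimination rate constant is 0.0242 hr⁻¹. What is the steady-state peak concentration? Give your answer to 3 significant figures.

Fraction remaining after one interval: e^(−kτ) = e^(−0.02420 × 9.70) = 0.7908
R = 1 / (1 − 0.7908) = 4.780
Css,max = 19.6 × 4.780 ≈ 93.7 mcg/L

93.7 mcg/L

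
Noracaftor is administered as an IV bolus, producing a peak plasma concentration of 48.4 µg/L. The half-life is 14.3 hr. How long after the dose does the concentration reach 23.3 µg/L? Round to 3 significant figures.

k = ln 2 / 14.3 = 0.04847 hr⁻¹
C(t) = C₀ e^(−kt)  ⇒  t = ln(C₀/C) / k
t = ln(48.4/23.3) / 0.04847 = 0.7310 / 0.04847 ≈ 15.1 hours

15.1 hours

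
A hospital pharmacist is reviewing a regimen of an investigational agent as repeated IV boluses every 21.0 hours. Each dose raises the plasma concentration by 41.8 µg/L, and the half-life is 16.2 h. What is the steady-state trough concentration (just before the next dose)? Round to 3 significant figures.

k = ln 2 / 16.2 = 0.04279 h⁻¹
Fraction remaining after one interval: e^(−kτ) = e^(−0.04279 × 21.0) = 0.4072
R = 1 / (1 − 0.4072) = 1.687
Css,max = 41.8 × 1.687 = 70.51 µg/L
Css,min = Css,max × e^(−kτ) = 70.51 × 0.4072 ≈ 28.7 µg/L

28.7 µg/L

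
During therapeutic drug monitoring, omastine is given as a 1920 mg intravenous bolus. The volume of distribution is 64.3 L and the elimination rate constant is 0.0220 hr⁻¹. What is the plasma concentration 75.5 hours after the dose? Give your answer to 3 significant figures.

C₀ = dose / V = 1920 / 64.3 = 29.86 mg/L
C(t) = C₀ e^(−kt) = 29.86 × e^(−0.02200 × 75.5) = 29.86 × e^(−1.661) = 29.86 × 0.1899 ≈ 5.67 mg/L

5.67 mg/L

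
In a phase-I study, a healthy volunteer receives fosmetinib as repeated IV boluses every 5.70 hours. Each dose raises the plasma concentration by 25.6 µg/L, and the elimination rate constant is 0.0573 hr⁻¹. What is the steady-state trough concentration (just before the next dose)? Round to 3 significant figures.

Fraction remaining after one interval: e^(−kτ) = e^(−0.05730 × 5.70) = 0.7214
R = 1 / (1 − 0.7214) = 3.589
Css,max = 25.6 × 3.589 = 91.88 µg/L
Css,min = Css,max × e^(−kτ) = 91.88 × 0.7214 ≈ 66.3 µg/L

66.3 µg/L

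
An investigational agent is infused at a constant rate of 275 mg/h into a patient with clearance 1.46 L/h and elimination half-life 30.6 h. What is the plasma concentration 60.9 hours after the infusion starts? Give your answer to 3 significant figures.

Css = rate / CL = 275 / 1.46 = 188.4 µg/mL
k = ln 2 / 30.6 = 0.02265 h⁻¹
C(t) = Css (1 − e^(−kt)) = 188.4 × (1 − e^(−1.379)) = 188.4 × 0.7483 ≈ 141 µg/mL

141 µg/mL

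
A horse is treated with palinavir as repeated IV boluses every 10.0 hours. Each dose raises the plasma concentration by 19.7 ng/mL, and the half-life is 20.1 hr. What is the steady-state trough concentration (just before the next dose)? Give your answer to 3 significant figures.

47.8 ng/mL

k = ln 2 / 20.1 = 0.03448 hr⁻¹
Fraction remaining after one interval: e^(−kτ) = e^(−0.03448 × 10.0) = 0.7083
R = 1 / (1 − 0.7083) = 3.428
Css,max = 19.7 × 3.428 = 67.54 ng/mL
Css,min = Css,max × e^(−kτ) = 67.54 × 0.7083 ≈ 47.8 ng/mL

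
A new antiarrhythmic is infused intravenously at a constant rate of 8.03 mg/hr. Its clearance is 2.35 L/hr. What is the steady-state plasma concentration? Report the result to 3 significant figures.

Css = infusion rate / CL = 8.03 / 2.35 ≈ 3.42 µg/mL

3.42 µg/mL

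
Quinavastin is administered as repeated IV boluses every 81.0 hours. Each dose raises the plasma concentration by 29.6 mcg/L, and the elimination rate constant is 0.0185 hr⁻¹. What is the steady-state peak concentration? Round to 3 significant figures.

38.1 mcg/L

Fraction remaining after one interval: e^(−kτ) = e^(−0.01850 × 81.0) = 0.2235
R = 1 / (1 − 0.2235) = 1.288
Css,max = 29.6 × 1.288 ≈ 38.1 mcg/L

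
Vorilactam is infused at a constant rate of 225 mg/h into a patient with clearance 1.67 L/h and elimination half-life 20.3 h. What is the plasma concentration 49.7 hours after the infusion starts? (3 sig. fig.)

Css = rate / CL = 225 / 1.67 = 134.7 mg/L
k = ln 2 / 20.3 = 0.03415 h⁻¹
C(t) = Css (1 − e^(−kt)) = 134.7 × (1 − e^(−1.697)) = 134.7 × 0.8168 ≈ 110 mg/L

110 mg/L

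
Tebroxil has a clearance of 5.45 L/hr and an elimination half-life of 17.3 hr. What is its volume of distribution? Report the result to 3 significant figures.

136 L

k = ln 2 / t½ = ln 2 / 17.3 = 0.04007 hr⁻¹
V = CL / k = 5.45 / 0.04007 ≈ 136 L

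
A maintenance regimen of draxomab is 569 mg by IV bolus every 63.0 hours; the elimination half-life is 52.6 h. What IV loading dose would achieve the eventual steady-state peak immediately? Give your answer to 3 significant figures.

k = ln 2 / 52.6 = 0.01318 h⁻¹
Accumulation ratio R = 1 / (1 − e^(−kτ)) = 1 / (1 − e^(−0.01318×63.0)) = 1 / (1 − 0.4360) = 1.773
Loading dose = maintenance dose × R = 569 × 1.773 ≈ 1010 mg

1010 mg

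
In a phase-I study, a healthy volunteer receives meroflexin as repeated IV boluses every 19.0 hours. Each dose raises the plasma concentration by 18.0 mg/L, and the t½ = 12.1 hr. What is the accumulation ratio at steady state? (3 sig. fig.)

1.51

k = ln 2 / 12.1 = 0.05728 hr⁻¹
Fraction remaining after one interval: e^(−kτ) = e^(−0.05728 × 19.0) = 0.3368
R = 1 / (1 − 0.3368) = 1 / 0.6632 ≈ 1.51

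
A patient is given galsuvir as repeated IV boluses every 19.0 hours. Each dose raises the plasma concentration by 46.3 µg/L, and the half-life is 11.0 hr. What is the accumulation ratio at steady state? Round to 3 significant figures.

k = ln 2 / 11.0 = 0.06301 hr⁻¹
Fraction remaining after one interval: e^(−kτ) = e^(−0.06301 × 19.0) = 0.3020
R = 1 / (1 − 0.3020) = 1 / 0.6980 ≈ 1.43

1.43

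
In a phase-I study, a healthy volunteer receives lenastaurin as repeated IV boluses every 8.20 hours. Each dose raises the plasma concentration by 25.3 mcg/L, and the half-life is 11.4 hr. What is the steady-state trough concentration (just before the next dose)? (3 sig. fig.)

k = ln 2 / 11.4 = 0.06080 hr⁻¹
Fraction remaining after one interval: e^(−kτ) = e^(−0.06080 × 8.20) = 0.6074
R = 1 / (1 − 0.6074) = 2.547
Css,max = 25.3 × 2.547 = 64.44 mcg/L
Css,min = Css,max × e^(−kτ) = 64.44 × 0.6074 ≈ 39.1 mcg/L

39.1 mcg/L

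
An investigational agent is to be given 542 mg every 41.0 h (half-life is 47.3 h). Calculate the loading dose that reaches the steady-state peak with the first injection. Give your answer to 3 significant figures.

1200 mg

k = ln 2 / 47.3 = 0.01465 h⁻¹
Accumulation ratio R = 1 / (1 − e^(−kτ)) = 1 / (1 − e^(−0.01465×41.0)) = 1 / (1 − 0.5484) = 2.214
Loading dose = maintenance dose × R = 542 × 2.214 ≈ 1200 mg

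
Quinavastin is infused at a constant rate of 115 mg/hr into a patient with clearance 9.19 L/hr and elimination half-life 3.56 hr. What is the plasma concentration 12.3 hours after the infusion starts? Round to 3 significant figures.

Css = rate / CL = 115 / 9.19 = 12.51 mg/L
k = ln 2 / 3.56 = 0.1947 hr⁻¹
C(t) = Css (1 − e^(−kt)) = 12.51 × (1 − e^(−2.395)) = 12.51 × 0.9088 ≈ 11.4 mg/L

11.4 mg/L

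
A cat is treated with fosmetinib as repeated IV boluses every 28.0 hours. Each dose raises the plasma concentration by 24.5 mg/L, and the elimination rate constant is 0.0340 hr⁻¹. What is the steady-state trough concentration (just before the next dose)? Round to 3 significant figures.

Fraction remaining after one interval: e^(−kτ) = e^(−0.03400 × 28.0) = 0.3860
R = 1 / (1 − 0.3860) = 1.629
Css,max = 24.5 × 1.629 = 39.90 mg/L
Css,min = Css,max × e^(−kτ) = 39.90 × 0.3860 ≈ 15.4 mg/L

15.4 mg/L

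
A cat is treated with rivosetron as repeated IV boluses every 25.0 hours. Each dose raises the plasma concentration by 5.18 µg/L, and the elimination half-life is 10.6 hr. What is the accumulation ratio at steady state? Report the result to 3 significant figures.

k = ln 2 / 10.6 = 0.06539 hr⁻¹
Fraction remaining after one interval: e^(−kτ) = e^(−0.06539 × 25.0) = 0.1950
R = 1 / (1 − 0.1950) = 1 / 0.8050 ≈ 1.24

1.24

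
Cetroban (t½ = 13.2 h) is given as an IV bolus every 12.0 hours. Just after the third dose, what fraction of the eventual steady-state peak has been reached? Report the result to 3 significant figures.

0.849

k = ln 2 / 13.2 = 0.05251 h⁻¹
f_n = 1 − e^(−nkτ) = 1 − e^(−3 × 0.05251 × 12.0) = 1 − e^(−1.890) = 1 − 0.1510 ≈ 0.849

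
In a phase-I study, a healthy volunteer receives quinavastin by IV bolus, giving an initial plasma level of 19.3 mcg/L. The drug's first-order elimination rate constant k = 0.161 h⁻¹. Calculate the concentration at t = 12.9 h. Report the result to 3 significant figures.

2.42 mcg/L

C(t) = C₀ e^(−kt) = 19.3 × e^(−0.1610 × 12.9) = 19.3 × e^(−2.077) = 19.3 × 0.1253 ≈ 2.42 mcg/L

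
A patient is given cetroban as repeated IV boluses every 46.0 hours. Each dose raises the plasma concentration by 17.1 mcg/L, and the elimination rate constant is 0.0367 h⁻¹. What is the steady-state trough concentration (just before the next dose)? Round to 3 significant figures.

3.88 mcg/L

Fraction remaining after one interval: e^(−kτ) = e^(−0.03670 × 46.0) = 0.1849
R = 1 / (1 − 0.1849) = 1.227
Css,max = 17.1 × 1.227 = 20.98 mcg/L
Css,min = Css,max × e^(−kτ) = 20.98 × 0.1849 ≈ 3.88 mcg/L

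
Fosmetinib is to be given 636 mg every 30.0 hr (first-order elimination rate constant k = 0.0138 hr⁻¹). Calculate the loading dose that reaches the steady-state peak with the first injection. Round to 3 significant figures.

Accumulation ratio R = 1 / (1 − e^(−kτ)) = 1 / (1 − e^(−0.01380×30.0)) = 1 / (1 − 0.6610) = 2.950
Loading dose = maintenance dose × R = 636 × 2.950 ≈ 1880 mg

1880 mg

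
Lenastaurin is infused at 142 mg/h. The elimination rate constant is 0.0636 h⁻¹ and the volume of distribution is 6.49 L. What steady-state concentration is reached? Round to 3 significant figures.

CL = k · V = 0.0636 × 6.49 = 0.4128 L/h
Css = rate / CL = 142 / 0.4128 ≈ 344 µg/mL

344 µg/mL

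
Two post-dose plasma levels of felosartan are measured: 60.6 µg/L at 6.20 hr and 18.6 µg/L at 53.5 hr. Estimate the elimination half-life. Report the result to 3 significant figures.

k = ln(C₁/C₂) / (t₂ − t₁) = ln(60.6/18.6) / (53.5 − 6.20)
  = 1.181 / 47.30 = 0.02497 hr⁻¹
t½ = ln 2 / k = ln 2 / 0.02497 ≈ 27.8 hours

27.8 hours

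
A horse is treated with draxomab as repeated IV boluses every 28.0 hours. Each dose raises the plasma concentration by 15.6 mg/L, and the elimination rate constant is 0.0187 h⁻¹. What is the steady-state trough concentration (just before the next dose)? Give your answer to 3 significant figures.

22.7 mg/L

Fraction remaining after one interval: e^(−kτ) = e^(−0.01870 × 28.0) = 0.5924
R = 1 / (1 − 0.5924) = 2.453
Css,max = 15.6 × 2.453 = 38.27 mg/L
Css,min = Css,max × e^(−kτ) = 38.27 × 0.5924 ≈ 22.7 mg/L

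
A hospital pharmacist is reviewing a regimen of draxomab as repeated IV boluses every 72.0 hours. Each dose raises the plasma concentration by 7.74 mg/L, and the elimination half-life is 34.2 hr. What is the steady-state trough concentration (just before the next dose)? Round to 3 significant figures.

2.34 mg/L

k = ln 2 / 34.2 = 0.02027 hr⁻¹
Fraction remaining after one interval: e^(−kτ) = e^(−0.02027 × 72.0) = 0.2324
R = 1 / (1 − 0.2324) = 1.303
Css,max = 7.74 × 1.303 = 10.08 mg/L
Css,min = Css,max × e^(−kτ) = 10.08 × 0.2324 ≈ 2.34 mg/L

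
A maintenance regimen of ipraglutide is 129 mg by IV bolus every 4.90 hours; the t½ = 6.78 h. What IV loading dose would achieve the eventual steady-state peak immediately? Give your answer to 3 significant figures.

k = ln 2 / 6.78 = 0.1022 h⁻¹
Accumulation ratio R = 1 / (1 − e^(−kτ)) = 1 / (1 − e^(−0.1022×4.90)) = 1 / (1 − 0.6060) = 2.538
Loading dose = maintenance dose × R = 129 × 2.538 ≈ 327 mg

327 mg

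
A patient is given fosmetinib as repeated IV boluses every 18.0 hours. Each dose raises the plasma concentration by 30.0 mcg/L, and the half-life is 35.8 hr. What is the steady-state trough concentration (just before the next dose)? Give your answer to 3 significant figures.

72.0 mcg/L

k = ln 2 / 35.8 = 0.01936 hr⁻¹
Fraction remaining after one interval: e^(−kτ) = e^(−0.01936 × 18.0) = 0.7057
R = 1 / (1 − 0.7057) = 3.398
Css,max = 30.0 × 3.398 = 102.0 mcg/L
Css,min = Css,max × e^(−kτ) = 102.0 × 0.7057 ≈ 72.0 mcg/L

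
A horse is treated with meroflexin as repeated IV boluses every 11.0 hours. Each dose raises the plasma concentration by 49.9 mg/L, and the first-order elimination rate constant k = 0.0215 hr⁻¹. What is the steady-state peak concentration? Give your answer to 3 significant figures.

Fraction remaining after one interval: e^(−kτ) = e^(−0.02150 × 11.0) = 0.7894
R = 1 / (1 − 0.7894) = 4.748
Css,max = 49.9 × 4.748 ≈ 237 mg/L

237 mg/L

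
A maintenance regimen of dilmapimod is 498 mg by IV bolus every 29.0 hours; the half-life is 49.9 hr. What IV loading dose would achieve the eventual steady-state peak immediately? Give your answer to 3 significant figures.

k = ln 2 / 49.9 = 0.01389 hr⁻¹
Accumulation ratio R = 1 / (1 − e^(−kτ)) = 1 / (1 − e^(−0.01389×29.0)) = 1 / (1 − 0.6684) = 3.016
Loading dose = maintenance dose × R = 498 × 3.016 ≈ 1500 mg

1500 mg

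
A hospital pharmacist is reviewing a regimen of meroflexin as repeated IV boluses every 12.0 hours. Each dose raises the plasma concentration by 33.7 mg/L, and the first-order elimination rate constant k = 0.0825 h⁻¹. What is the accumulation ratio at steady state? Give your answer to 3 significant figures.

1.59

Fraction remaining after one interval: e^(−kτ) = e^(−0.08250 × 12.0) = 0.3716
R = 1 / (1 − 0.3716) = 1 / 0.6284 ≈ 1.59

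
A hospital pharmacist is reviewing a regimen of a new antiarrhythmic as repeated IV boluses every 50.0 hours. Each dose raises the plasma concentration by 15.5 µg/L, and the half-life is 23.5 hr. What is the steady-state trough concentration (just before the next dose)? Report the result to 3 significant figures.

4.60 µg/L

k = ln 2 / 23.5 = 0.02950 hr⁻¹
Fraction remaining after one interval: e^(−kτ) = e^(−0.02950 × 50.0) = 0.2288
R = 1 / (1 − 0.2288) = 1.297
Css,max = 15.5 × 1.297 = 20.10 µg/L
Css,min = Css,max × e^(−kτ) = 20.10 × 0.2288 ≈ 4.60 µg/L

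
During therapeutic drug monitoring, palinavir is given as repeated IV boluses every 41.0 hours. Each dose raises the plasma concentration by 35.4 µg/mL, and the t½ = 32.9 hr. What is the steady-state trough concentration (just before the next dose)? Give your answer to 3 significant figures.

25.8 µg/mL

k = ln 2 / 32.9 = 0.02107 hr⁻¹
Fraction remaining after one interval: e^(−kτ) = e^(−0.02107 × 41.0) = 0.4216
R = 1 / (1 − 0.4216) = 1.729
Css,max = 35.4 × 1.729 = 61.20 µg/mL
Css,min = Css,max × e^(−kτ) = 61.20 × 0.4216 ≈ 25.8 µg/mL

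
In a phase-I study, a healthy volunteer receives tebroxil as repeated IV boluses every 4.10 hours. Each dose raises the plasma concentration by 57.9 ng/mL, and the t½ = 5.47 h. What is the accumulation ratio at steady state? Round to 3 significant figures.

k = ln 2 / 5.47 = 0.1267 h⁻¹
Fraction remaining after one interval: e^(−kτ) = e^(−0.1267 × 4.10) = 0.5948
R = 1 / (1 − 0.5948) = 1 / 0.4052 ≈ 2.47

2.47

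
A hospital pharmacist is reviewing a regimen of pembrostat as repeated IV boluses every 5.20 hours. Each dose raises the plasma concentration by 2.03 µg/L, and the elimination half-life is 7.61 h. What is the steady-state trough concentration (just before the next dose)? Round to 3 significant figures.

k = ln 2 / 7.61 = 0.09108 h⁻¹
Fraction remaining after one interval: e^(−kτ) = e^(−0.09108 × 5.20) = 0.6227
R = 1 / (1 − 0.6227) = 2.651
Css,max = 2.03 × 2.651 = 5.381 µg/L
Css,min = Css,max × e^(−kτ) = 5.381 × 0.6227 ≈ 3.35 µg/L

3.35 µg/L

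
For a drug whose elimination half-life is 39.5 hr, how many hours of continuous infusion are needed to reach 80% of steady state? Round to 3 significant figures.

91.7 hours

k = ln 2 / 39.5 = 0.01755 hr⁻¹
f = 1 − e^(−kt)  ⇒  t = −ln(1 − f) / k
t = −ln(1 − 0.8) / 0.01755 = 1.609 / 0.01755 ≈ 91.7 hours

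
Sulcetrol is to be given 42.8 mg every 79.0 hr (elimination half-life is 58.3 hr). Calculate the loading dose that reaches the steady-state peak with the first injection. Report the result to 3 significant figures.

k = ln 2 / 58.3 = 0.01189 hr⁻¹
Accumulation ratio R = 1 / (1 − e^(−kτ)) = 1 / (1 − e^(−0.01189×79.0)) = 1 / (1 − 0.3909) = 1.642
Loading dose = maintenance dose × R = 42.8 × 1.642 ≈ 70.3 mg

70.3 mg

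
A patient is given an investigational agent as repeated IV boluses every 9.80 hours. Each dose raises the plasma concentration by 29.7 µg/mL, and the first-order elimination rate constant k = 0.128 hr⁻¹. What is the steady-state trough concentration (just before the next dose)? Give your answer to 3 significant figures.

Fraction remaining after one interval: e^(−kτ) = e^(−0.1280 × 9.80) = 0.2852
R = 1 / (1 − 0.2852) = 1.399
Css,max = 29.7 × 1.399 = 41.55 µg/mL
Css,min = Css,max × e^(−kτ) = 41.55 × 0.2852 ≈ 11.9 µg/mL

11.9 µg/mL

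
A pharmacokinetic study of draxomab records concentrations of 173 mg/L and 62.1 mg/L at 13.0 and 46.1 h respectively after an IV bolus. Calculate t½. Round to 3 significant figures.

22.4 hours

k = ln(C₁/C₂) / (t₂ − t₁) = ln(173/62.1) / (46.1 − 13.0)
  = 1.025 / 33.10 = 0.03095 h⁻¹
t½ = ln 2 / k = ln 2 / 0.03095 ≈ 22.4 hours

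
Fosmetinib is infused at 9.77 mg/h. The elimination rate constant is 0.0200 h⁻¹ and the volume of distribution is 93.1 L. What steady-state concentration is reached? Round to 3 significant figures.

CL = k · V = 0.0200 × 93.1 = 1.862 L/h
Css = rate / CL = 9.77 / 1.862 ≈ 5.25 µg/mL

5.25 µg/mL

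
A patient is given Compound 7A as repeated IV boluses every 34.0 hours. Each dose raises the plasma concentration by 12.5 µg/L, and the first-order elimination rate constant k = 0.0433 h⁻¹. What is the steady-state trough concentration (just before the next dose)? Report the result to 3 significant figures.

3.72 µg/L

Fraction remaining after one interval: e^(−kτ) = e^(−0.04330 × 34.0) = 0.2294
R = 1 / (1 − 0.2294) = 1.298
Css,max = 12.5 × 1.298 = 16.22 µg/L
Css,min = Css,max × e^(−kτ) = 16.22 × 0.2294 ≈ 3.72 µg/L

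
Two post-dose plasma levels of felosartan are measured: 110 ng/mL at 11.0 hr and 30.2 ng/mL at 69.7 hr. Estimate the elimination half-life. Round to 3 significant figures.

k = ln(C₁/C₂) / (t₂ − t₁) = ln(110/30.2) / (69.7 − 11.0)
  = 1.293 / 58.70 = 0.02202 hr⁻¹
t½ = ln 2 / k = ln 2 / 0.02202 ≈ 31.5 hours

31.5 hours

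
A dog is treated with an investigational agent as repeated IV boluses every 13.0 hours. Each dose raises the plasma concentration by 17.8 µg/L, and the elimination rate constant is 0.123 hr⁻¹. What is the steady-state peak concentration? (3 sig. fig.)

Fraction remaining after one interval: e^(−kτ) = e^(−0.1230 × 13.0) = 0.2021
R = 1 / (1 − 0.2021) = 1.253
Css,max = 17.8 × 1.253 ≈ 22.3 µg/L

22.3 µg/L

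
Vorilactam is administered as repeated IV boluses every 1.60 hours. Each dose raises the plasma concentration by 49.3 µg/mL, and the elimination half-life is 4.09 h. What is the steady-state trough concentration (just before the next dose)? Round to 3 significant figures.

158 µg/mL

k = ln 2 / 4.09 = 0.1695 h⁻¹
Fraction remaining after one interval: e^(−kτ) = e^(−0.1695 × 1.60) = 0.7625
R = 1 / (1 − 0.7625) = 4.210
Css,max = 49.3 × 4.210 = 207.6 µg/mL
Css,min = Css,max × e^(−kτ) = 207.6 × 0.7625 ≈ 158 µg/mL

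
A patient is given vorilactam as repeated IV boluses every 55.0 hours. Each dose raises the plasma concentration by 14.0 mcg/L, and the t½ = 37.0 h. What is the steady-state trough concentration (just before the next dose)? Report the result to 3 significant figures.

7.77 mcg/L

k = ln 2 / 37.0 = 0.01873 h⁻¹
Fraction remaining after one interval: e^(−kτ) = e^(−0.01873 × 55.0) = 0.3569
R = 1 / (1 − 0.3569) = 1.555
Css,max = 14.0 × 1.555 = 21.77 mcg/L
Css,min = Css,max × e^(−kτ) = 21.77 × 0.3569 ≈ 7.77 mcg/L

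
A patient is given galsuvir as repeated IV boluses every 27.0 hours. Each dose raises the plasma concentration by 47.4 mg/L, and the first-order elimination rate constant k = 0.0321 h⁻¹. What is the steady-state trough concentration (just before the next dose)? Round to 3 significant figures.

Fraction remaining after one interval: e^(−kτ) = e^(−0.03210 × 27.0) = 0.4203
R = 1 / (1 − 0.4203) = 1.725
Css,max = 47.4 × 1.725 = 81.77 mg/L
Css,min = Css,max × e^(−kτ) = 81.77 × 0.4203 ≈ 34.4 mg/L

34.4 mg/L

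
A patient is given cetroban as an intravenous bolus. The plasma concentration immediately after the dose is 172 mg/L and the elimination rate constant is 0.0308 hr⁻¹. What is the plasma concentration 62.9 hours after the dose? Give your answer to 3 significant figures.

24.8 mg/L

C(t) = C₀ e^(−kt) = 172 × e^(−0.03080 × 62.9) = 172 × e^(−1.937) = 172 × 0.1441 ≈ 24.8 mg/L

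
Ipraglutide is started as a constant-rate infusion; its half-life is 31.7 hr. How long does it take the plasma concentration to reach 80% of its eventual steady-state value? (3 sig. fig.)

k = ln 2 / 31.7 = 0.02187 hr⁻¹
f = 1 − e^(−kt)  ⇒  t = −ln(1 − f) / k
t = −ln(1 − 0.8) / 0.02187 = 1.609 / 0.02187 ≈ 73.6 hours

73.6 hours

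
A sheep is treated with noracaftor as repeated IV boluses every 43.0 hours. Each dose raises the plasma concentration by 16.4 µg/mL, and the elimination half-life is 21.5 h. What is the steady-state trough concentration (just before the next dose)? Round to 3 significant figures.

k = ln 2 / 21.5 = 0.03224 h⁻¹
Fraction remaining after one interval: e^(−kτ) = e^(−0.03224 × 43.0) = 0.2500
R = 1 / (1 − 0.2500) = 1.333
Css,max = 16.4 × 1.333 = 21.87 µg/mL
Css,min = Css,max × e^(−kτ) = 21.87 × 0.2500 ≈ 5.47 µg/mL

5.47 µg/mL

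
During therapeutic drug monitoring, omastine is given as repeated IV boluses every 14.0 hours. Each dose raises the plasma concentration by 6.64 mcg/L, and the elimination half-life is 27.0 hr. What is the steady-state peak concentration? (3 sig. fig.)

22.0 mcg/L

k = ln 2 / 27.0 = 0.02567 hr⁻¹
Fraction remaining after one interval: e^(−kτ) = e^(−0.02567 × 14.0) = 0.6981
R = 1 / (1 − 0.6981) = 3.312
Css,max = 6.64 × 3.312 ≈ 22.0 mcg/L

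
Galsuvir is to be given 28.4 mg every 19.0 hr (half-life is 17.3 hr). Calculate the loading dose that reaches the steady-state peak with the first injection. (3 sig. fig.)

k = ln 2 / 17.3 = 0.04007 hr⁻¹
Accumulation ratio R = 1 / (1 − e^(−kτ)) = 1 / (1 − e^(−0.04007×19.0)) = 1 / (1 − 0.4671) = 1.876
Loading dose = maintenance dose × R = 28.4 × 1.876 ≈ 53.3 mg

53.3 mg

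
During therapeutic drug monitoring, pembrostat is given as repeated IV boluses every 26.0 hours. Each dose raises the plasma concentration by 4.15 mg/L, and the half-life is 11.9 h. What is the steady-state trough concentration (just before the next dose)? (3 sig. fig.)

1.17 mg/L

k = ln 2 / 11.9 = 0.05825 h⁻¹
Fraction remaining after one interval: e^(−kτ) = e^(−0.05825 × 26.0) = 0.2199
R = 1 / (1 − 0.2199) = 1.282
Css,max = 4.15 × 1.282 = 5.320 mg/L
Css,min = Css,max × e^(−kτ) = 5.320 × 0.2199 ≈ 1.17 mg/L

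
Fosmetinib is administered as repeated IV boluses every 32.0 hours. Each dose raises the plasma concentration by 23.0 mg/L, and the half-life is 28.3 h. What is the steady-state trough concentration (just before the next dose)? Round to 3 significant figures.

19.3 mg/L

k = ln 2 / 28.3 = 0.02449 h⁻¹
Fraction remaining after one interval: e^(−kτ) = e^(−0.02449 × 32.0) = 0.4567
R = 1 / (1 − 0.4567) = 1.841
Css,max = 23.0 × 1.841 = 42.33 mg/L
Css,min = Css,max × e^(−kτ) = 42.33 × 0.4567 ≈ 19.3 mg/L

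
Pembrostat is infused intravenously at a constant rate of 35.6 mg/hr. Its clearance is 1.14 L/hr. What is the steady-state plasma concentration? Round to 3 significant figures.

Css = infusion rate / CL = 35.6 / 1.14 ≈ 31.2 mg/L

31.2 mg/L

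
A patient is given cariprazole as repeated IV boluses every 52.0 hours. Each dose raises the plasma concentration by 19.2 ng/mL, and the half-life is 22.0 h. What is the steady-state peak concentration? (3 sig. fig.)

k = ln 2 / 22.0 = 0.03151 h⁻¹
Fraction remaining after one interval: e^(−kτ) = e^(−0.03151 × 52.0) = 0.1943
R = 1 / (1 − 0.1943) = 1.241
Css,max = 19.2 × 1.241 ≈ 23.8 ng/mL

23.8 ng/mL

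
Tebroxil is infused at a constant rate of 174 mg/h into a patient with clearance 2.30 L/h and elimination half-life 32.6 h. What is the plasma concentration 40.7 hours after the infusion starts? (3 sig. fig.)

43.8 µg/mL

Css = rate / CL = 174 / 2.30 = 75.65 µg/mL
k = ln 2 / 32.6 = 0.02126 h⁻¹
C(t) = Css (1 − e^(−kt)) = 75.65 × (1 − e^(−0.8654)) = 75.65 × 0.5791 ≈ 43.8 µg/mL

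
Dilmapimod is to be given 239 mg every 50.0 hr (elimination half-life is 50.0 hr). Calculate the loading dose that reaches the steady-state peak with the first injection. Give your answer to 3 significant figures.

478 mg

k = ln 2 / 50.0 = 0.01386 hr⁻¹
Accumulation ratio R = 1 / (1 − e^(−kτ)) = 1 / (1 − e^(−0.01386×50.0)) = 1 / (1 − 0.5000) = 2.000
Loading dose = maintenance dose × R = 239 × 2.000 ≈ 478 mg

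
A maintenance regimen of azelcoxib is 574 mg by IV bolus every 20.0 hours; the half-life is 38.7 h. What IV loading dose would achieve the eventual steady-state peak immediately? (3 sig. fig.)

1910 mg

k = ln 2 / 38.7 = 0.01791 h⁻¹
Accumulation ratio R = 1 / (1 − e^(−kτ)) = 1 / (1 − e^(−0.01791×20.0)) = 1 / (1 − 0.6989) = 3.321
Loading dose = maintenance dose × R = 574 × 3.321 ≈ 1910 mg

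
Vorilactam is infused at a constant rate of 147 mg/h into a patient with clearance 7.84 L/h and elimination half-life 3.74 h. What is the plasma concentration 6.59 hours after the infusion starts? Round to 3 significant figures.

Css = rate / CL = 147 / 7.84 = 18.75 mg/L
k = ln 2 / 3.74 = 0.1853 h⁻¹
C(t) = Css (1 − e^(−kt)) = 18.75 × (1 − e^(−1.221)) = 18.75 × 0.7052 ≈ 13.2 mg/L

13.2 mg/L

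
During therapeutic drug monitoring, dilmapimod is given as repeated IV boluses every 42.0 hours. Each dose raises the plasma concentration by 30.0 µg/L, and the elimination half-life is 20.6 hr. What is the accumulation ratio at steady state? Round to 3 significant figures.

1.32

k = ln 2 / 20.6 = 0.03365 hr⁻¹
Fraction remaining after one interval: e^(−kτ) = e^(−0.03365 × 42.0) = 0.2434
R = 1 / (1 − 0.2434) = 1 / 0.7566 ≈ 1.32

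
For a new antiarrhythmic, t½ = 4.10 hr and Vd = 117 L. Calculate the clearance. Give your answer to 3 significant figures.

k = ln 2 / t½ = ln 2 / 4.10 = 0.1691 hr⁻¹
CL = k · V = 0.1691 × 117 ≈ 19.8 L/hr

19.8 L/hr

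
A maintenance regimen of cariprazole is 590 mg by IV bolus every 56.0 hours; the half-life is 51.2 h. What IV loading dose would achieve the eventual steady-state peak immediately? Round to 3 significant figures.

k = ln 2 / 51.2 = 0.01354 h⁻¹
Accumulation ratio R = 1 / (1 − e^(−kτ)) = 1 / (1 − e^(−0.01354×56.0)) = 1 / (1 − 0.4685) = 1.882
Loading dose = maintenance dose × R = 590 × 1.882 ≈ 1110 mg

1110 mg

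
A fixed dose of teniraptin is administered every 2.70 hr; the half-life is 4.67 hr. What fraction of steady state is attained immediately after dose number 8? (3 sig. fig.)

0.959

k = ln 2 / 4.67 = 0.1484 hr⁻¹
f_n = 1 − e^(−nkτ) = 1 − e^(−8 × 0.1484 × 2.70) = 1 − e^(−3.206) = 1 − 0.04052 ≈ 0.959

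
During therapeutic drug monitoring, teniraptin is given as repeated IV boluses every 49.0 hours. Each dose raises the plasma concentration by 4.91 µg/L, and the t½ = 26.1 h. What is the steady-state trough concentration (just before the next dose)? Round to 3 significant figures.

k = ln 2 / 26.1 = 0.02656 h⁻¹
Fraction remaining after one interval: e^(−kτ) = e^(−0.02656 × 49.0) = 0.2722
R = 1 / (1 − 0.2722) = 1.374
Css,max = 4.91 × 1.374 = 6.746 µg/L
Css,min = Css,max × e^(−kτ) = 6.746 × 0.2722 ≈ 1.84 µg/L

1.84 µg/L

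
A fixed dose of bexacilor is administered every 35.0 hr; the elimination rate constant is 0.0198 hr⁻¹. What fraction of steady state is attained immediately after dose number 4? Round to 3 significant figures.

f_n = 1 − e^(−nkτ) = 1 − e^(−4 × 0.01980 × 35.0) = 1 − e^(−2.772) = 1 − 0.06254 ≈ 0.937

0.937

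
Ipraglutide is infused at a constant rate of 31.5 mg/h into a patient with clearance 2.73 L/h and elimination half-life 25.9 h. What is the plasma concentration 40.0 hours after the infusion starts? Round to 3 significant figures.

Css = rate / CL = 31.5 / 2.73 = 11.54 µg/mL
k = ln 2 / 25.9 = 0.02676 h⁻¹
C(t) = Css (1 − e^(−kt)) = 11.54 × (1 − e^(−1.070)) = 11.54 × 0.6572 ≈ 7.58 µg/mL

7.58 µg/mL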